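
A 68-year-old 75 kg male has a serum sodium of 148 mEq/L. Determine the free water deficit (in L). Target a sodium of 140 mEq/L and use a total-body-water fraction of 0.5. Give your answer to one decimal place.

2.1 L

TBW = 0.5 · 75 = 37.5 L
Free water deficit = TBW · (Na/140 − 1)
= 37.5 · (148/140 − 1)
= 37.5 · 0.0571
= 2.14 L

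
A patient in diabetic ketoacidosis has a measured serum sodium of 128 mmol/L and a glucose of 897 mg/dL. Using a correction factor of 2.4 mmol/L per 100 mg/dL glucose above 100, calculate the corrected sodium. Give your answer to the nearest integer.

Corrected Na = measured Na + 2.4 · (glucose − 100)/100
= 128 + 2.4 · (897 − 100)/100
= 128 + 19.1
= 147.1 mmol/L

147 mmol/L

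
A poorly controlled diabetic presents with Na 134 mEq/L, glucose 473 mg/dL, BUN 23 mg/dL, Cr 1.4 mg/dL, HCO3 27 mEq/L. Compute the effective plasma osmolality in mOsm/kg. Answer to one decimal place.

294.3 mOsm/kg

Effective osmolality excludes urea (freely permeant across cell membranes):
2·Na + glucose/18
= 2·134 + 473/18
= 268 + 26.28
= 294.28 mOsm/kg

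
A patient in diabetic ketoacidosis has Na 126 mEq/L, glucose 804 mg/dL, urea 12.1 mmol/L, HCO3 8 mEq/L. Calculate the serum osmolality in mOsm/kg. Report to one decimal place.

Calculated osmolality = 2·Na + glucose/18 + urea
= 2·126 + 804/18 + 12.1
= 252 + 44.67 + 12.10
= 308.77 mOsm/kg

308.8 mOsm/kg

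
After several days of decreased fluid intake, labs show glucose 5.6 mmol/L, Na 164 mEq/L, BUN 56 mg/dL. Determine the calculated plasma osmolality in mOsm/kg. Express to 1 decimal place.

353.6 mOsm/kg

Calculated osmolality = 2·Na + glucose + BUN/2.8
= 2·164 + 5.6 + 56/2.8
= 328 + 5.60 + 20
= 353.6 mOsm/kg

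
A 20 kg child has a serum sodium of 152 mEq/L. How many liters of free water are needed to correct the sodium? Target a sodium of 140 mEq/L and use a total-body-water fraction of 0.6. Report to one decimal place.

1.0 L

TBW = 0.6 · 20 = 12 L
Free water deficit = TBW · (Na/140 − 1)
= 12 · (152/140 − 1)
= 12 · 0.0857
= 1.03 L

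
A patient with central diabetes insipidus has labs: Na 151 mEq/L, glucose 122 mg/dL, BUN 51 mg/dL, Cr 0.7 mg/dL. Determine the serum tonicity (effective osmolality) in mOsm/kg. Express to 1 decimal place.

308.8 mOsm/kg

Effective osmolality excludes urea (freely permeant across cell membranes):
2·Na + glucose/18
= 2·151 + 122/18
= 302 + 6.78
= 308.78 mOsm/kg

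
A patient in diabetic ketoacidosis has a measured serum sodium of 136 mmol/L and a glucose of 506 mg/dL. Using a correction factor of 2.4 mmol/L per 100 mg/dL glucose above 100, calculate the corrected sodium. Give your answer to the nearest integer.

146 mmol/L

Corrected Na = measured Na + 2.4 · (glucose − 100)/100
= 136 + 2.4 · (506 − 100)/100
= 136 + 9.7
= 145.7 mmol/L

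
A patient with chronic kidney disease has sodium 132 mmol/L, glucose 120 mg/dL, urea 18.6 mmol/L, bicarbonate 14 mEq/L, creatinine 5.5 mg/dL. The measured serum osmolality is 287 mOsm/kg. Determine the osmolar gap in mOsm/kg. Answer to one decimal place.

-2.3 mOsm/kg

Calculated osmolality = 2·Na + glucose/18 + urea
= 2·132 + 120/18 + 18.6
= 264 + 6.67 + 18.60
= 289.27 mOsm/kg ≈ 289.3 mOsm/kg
Osmolar gap = measured − calculated = 287 − 289.3 = -2.3 mOsm/kg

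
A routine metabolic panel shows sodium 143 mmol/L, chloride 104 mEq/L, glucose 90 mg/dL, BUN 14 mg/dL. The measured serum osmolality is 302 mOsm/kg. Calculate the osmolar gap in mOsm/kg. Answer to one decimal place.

6.0 mOsm/kg

Calculated osmolality = 2·Na + glucose/18 + BUN/2.8
= 2·143 + 90/18 + 14/2.8
= 286 + 5 + 5
= 296 mOsm/kg ≈ 296.0 mOsm/kg
Osmolar gap = measured − calculated = 302 − 296.0 = 6.0 mOsm/kg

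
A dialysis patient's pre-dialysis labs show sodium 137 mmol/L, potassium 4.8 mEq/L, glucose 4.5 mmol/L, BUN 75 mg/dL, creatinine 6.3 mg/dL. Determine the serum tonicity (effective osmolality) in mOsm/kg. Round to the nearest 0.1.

278.5 mOsm/kg

Effective osmolality excludes urea (freely permeant across cell membranes):
2·Na + glucose
= 2·137 + 4.5
= 274 + 4.5
= 278.5 mOsm/kg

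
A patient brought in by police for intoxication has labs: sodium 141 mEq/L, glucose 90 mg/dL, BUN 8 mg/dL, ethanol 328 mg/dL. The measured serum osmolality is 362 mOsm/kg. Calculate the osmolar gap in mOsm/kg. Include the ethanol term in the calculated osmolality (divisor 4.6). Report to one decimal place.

0.8 mOsm/kg

Calculated osmolality = 2·Na + glucose/18 + BUN/2.8 + ethanol/4.6
= 2·141 + 90/18 + 8/2.8 + 328/4.6
= 282 + 5 + 2.86 + 71.30
= 361.16 mOsm/kg ≈ 361.2 mOsm/kg
Osmolar gap = measured − calculated = 362 − 361.2 = 0.8 mOsm/kg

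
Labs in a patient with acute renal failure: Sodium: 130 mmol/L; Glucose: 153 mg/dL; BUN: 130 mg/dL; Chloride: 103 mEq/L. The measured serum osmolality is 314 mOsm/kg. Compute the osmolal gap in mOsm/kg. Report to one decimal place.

Calculated osmolality = 2·Na + glucose/18 + BUN/2.8
= 2·130 + 153/18 + 130/2.8
= 260 + 8.50 + 46.43
= 314.93 mOsm/kg ≈ 314.9 mOsm/kg
Osmolar gap = measured − calculated = 314 − 314.9 = -0.9 mOsm/kg

-0.9 mOsm/kg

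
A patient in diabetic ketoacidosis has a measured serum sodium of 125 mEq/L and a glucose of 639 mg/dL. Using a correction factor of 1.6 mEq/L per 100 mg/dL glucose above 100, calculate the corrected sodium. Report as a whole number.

134 mEq/L

Corrected Na = measured Na + 1.6 · (glucose − 100)/100
= 125 + 1.6 · (639 − 100)/100
= 125 + 8.6
= 133.6 mEq/L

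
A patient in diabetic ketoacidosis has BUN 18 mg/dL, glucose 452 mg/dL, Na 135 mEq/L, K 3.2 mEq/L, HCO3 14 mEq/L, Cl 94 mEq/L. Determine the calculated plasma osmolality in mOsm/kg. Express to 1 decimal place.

Calculated osmolality = 2·Na + glucose/18 + BUN/2.8
= 2·135 + 452/18 + 18/2.8
= 270 + 25.11 + 6.43
= 301.54 mOsm/kg

301.5 mOsm/kg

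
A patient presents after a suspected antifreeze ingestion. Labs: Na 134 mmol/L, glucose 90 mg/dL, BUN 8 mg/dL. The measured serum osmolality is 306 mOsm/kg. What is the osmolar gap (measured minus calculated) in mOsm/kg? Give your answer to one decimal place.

30.1 mOsm/kg

Calculated osmolality = 2·Na + glucose/18 + BUN/2.8
= 2·134 + 90/18 + 8/2.8
= 268 + 5 + 2.86
= 275.86 mOsm/kg ≈ 275.9 mOsm/kg
Osmolar gap = measured − calculated = 306 − 275.9 = 30.1 mOsm/kg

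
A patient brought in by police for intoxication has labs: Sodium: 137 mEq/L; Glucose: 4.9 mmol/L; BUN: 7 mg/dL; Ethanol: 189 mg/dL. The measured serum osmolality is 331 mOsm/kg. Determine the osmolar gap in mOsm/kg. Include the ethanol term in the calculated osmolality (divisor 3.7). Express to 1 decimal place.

-1.5 mOsm/kg

Calculated osmolality = 2·Na + glucose + BUN/2.8 + ethanol/3.7
= 2·137 + 4.9 + 7/2.8 + 189/3.7
= 274 + 4.90 + 2.50 + 51.08
= 332.48 mOsm/kg ≈ 332.5 mOsm/kg
Osmolar gap = measured − calculated = 331 − 332.5 = -1.5 mOsm/kg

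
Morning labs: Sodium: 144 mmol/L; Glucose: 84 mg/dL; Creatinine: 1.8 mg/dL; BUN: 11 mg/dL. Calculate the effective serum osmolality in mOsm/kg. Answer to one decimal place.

292.7 mOsm/kg

Effective osmolality excludes urea (freely permeant across cell membranes):
2·Na + glucose/18
= 2·144 + 84/18
= 288 + 4.67
= 292.67 mOsm/kg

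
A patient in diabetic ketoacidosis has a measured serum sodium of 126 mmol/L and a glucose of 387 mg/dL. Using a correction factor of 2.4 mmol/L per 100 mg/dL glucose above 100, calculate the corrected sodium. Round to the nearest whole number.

133 mmol/L

Corrected Na = measured Na + 2.4 · (glucose − 100)/100
= 126 + 2.4 · (387 − 100)/100
= 126 + 6.9
= 132.9 mmol/L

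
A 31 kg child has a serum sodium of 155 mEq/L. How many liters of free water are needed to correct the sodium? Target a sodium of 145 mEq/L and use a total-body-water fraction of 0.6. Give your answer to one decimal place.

1.3 L

TBW = 0.6 · 31 = 18.6 L
Free water deficit = TBW · (Na/145 − 1)
= 18.6 · (155/145 − 1)
= 18.6 · 0.069
= 1.28 L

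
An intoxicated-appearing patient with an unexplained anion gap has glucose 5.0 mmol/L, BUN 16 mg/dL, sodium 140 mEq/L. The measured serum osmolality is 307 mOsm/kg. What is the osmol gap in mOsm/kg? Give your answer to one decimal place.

16.3 mOsm/kg

Calculated osmolality = 2·Na + glucose + BUN/2.8
= 2·140 + 5 + 16/2.8
= 280 + 5 + 5.71
= 290.71 mOsm/kg ≈ 290.7 mOsm/kg
Osmolar gap = measured − calculated = 307 − 290.7 = 16.3 mOsm/kg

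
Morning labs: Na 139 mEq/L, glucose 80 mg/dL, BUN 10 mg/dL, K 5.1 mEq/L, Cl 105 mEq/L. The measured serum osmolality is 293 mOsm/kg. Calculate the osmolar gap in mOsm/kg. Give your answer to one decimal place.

Calculated osmolality = 2·Na + glucose/18 + BUN/2.8
= 2·139 + 80/18 + 10/2.8
= 278 + 4.44 + 3.57
= 286.01 mOsm/kg ≈ 286.0 mOsm/kg
Osmolar gap = measured − calculated = 293 − 286.0 = 7.0 mOsm/kg

7.0 mOsm/kg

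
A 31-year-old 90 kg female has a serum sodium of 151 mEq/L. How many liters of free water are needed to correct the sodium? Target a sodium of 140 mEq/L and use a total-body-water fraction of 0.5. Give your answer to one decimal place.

3.5 L

TBW = 0.5 · 90 = 45 L
Free water deficit = TBW · (Na/140 − 1)
= 45 · (151/140 − 1)
= 45 · 0.0786
= 3.54 L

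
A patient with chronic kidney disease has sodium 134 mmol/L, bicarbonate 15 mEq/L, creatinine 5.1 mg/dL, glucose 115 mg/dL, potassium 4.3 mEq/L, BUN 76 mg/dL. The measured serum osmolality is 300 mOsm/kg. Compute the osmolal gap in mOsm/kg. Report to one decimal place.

Calculated osmolality = 2·Na + glucose/18 + BUN/2.8
= 2·134 + 115/18 + 76/2.8
= 268 + 6.39 + 27.14
= 301.53 mOsm/kg ≈ 301.5 mOsm/kg
Osmolar gap = measured − calculated = 300 − 301.5 = -1.5 mOsm/kg

-1.5 mOsm/kg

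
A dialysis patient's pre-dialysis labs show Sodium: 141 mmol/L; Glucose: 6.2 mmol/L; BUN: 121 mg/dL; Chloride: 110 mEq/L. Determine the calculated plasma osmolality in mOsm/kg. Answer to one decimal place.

Calculated osmolality = 2·Na + glucose + BUN/2.8
= 2·141 + 6.2 + 121/2.8
= 282 + 6.20 + 43.21
= 331.41 mOsm/kg

331.4 mOsm/kg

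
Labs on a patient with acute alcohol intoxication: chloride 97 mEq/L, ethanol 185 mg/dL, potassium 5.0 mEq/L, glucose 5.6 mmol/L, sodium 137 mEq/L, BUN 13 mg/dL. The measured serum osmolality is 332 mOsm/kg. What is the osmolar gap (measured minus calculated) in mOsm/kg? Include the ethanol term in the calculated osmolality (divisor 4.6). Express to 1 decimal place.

Calculated osmolality = 2·Na + glucose + BUN/2.8 + ethanol/4.6
= 2·137 + 5.6 + 13/2.8 + 185/4.6
= 274 + 5.60 + 4.64 + 40.22
= 324.46 mOsm/kg ≈ 324.5 mOsm/kg
Osmolar gap = measured − calculated = 332 − 324.5 = 7.5 mOsm/kg

7.5 mOsm/kg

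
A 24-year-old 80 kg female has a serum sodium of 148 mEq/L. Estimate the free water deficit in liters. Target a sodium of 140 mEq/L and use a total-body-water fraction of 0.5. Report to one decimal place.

2.3 L

TBW = 0.5 · 80 = 40 L
Free water deficit = TBW · (Na/140 − 1)
= 40 · (148/140 − 1)
= 40 · 0.0571
= 2.28 L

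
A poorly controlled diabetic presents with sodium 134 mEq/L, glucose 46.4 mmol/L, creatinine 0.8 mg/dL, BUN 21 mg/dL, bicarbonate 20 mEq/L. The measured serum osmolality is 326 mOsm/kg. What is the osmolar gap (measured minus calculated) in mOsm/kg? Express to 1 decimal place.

4.1 mOsm/kg

Calculated osmolality = 2·Na + glucose + BUN/2.8
= 2·134 + 46.4 + 21/2.8
= 268 + 46.40 + 7.50
= 321.9 mOsm/kg ≈ 321.9 mOsm/kg
Osmolar gap = measured − calculated = 326 − 321.9 = 4.1 mOsm/kg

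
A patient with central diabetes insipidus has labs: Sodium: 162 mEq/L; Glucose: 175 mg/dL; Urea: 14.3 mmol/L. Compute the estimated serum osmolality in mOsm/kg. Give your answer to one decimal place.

348.0 mOsm/kg

Calculated osmolality = 2·Na + glucose/18 + urea
= 2·162 + 175/18 + 14.3
= 324 + 9.72 + 14.30
= 348.02 mOsm/kg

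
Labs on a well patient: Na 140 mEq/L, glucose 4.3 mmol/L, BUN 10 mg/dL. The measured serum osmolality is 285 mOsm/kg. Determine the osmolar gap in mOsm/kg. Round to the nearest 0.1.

-2.9 mOsm/kg

Calculated osmolality = 2·Na + glucose + BUN/2.8
= 2·140 + 4.3 + 10/2.8
= 280 + 4.30 + 3.57
= 287.87 mOsm/kg ≈ 287.9 mOsm/kg
Osmolar gap = measured − calculated = 285 − 287.9 = -2.9 mOsm/kg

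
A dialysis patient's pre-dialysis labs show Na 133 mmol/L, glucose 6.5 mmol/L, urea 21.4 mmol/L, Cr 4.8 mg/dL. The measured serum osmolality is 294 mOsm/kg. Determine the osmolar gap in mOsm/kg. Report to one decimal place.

0.1 mOsm/kg

Calculated osmolality = 2·Na + glucose + urea
= 2·133 + 6.5 + 21.4
= 266 + 6.50 + 21.40
= 293.9 mOsm/kg ≈ 293.9 mOsm/kg
Osmolar gap = measured − calculated = 294 − 293.9 = 0.1 mOsm/kg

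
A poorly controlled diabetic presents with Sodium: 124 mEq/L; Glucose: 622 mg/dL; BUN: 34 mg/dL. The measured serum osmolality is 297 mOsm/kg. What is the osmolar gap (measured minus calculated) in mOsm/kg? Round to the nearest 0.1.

2.3 mOsm/kg

Calculated osmolality = 2·Na + glucose/18 + BUN/2.8
= 2·124 + 622/18 + 34/2.8
= 248 + 34.56 + 12.14
= 294.7 mOsm/kg ≈ 294.7 mOsm/kg
Osmolar gap = measured − calculated = 297 − 294.7 = 2.3 mOsm/kg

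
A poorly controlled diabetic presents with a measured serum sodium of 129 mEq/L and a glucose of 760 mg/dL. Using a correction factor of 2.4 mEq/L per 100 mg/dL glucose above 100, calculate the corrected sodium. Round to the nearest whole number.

145 mEq/L

Corrected Na = measured Na + 2.4 · (glucose − 100)/100
= 129 + 2.4 · (760 − 100)/100
= 129 + 15.8
= 144.8 mEq/L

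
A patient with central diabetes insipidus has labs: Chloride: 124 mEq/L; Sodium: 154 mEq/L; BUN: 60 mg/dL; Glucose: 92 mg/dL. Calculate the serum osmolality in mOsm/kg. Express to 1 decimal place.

334.5 mOsm/kg

Calculated osmolality = 2·Na + glucose/18 + BUN/2.8
= 2·154 + 92/18 + 60/2.8
= 308 + 5.11 + 21.43
= 334.54 mOsm/kg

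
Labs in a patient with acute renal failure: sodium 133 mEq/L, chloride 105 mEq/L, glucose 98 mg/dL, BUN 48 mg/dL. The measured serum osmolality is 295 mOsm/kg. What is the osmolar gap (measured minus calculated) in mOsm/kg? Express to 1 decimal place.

Calculated osmolality = 2·Na + glucose/18 + BUN/2.8
= 2·133 + 98/18 + 48/2.8
= 266 + 5.44 + 17.14
= 288.58 mOsm/kg ≈ 288.6 mOsm/kg
Osmolar gap = measured − calculated = 295 − 288.6 = 6.4 mOsm/kg

6.4 mOsm/kg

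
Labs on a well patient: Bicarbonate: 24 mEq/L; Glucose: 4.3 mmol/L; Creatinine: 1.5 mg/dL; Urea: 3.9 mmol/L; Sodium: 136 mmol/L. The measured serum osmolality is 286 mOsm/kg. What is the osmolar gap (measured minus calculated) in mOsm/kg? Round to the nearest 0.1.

5.8 mOsm/kg

Calculated osmolality = 2·Na + glucose + urea
= 2·136 + 4.3 + 3.9
= 272 + 4.30 + 3.90
= 280.2 mOsm/kg ≈ 280.2 mOsm/kg
Osmolar gap = measured − calculated = 286 − 280.2 = 5.8 mOsm/kg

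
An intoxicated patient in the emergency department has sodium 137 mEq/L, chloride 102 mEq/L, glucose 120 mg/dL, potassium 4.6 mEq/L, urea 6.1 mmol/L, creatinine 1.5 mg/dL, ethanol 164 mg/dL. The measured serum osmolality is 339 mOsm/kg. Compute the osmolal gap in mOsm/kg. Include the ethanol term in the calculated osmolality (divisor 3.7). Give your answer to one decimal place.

Calculated osmolality = 2·Na + glucose/18 + urea + ethanol/3.7
= 2·137 + 120/18 + 6.1 + 164/3.7
= 274 + 6.67 + 6.10 + 44.32
= 331.09 mOsm/kg ≈ 331.1 mOsm/kg
Osmolar gap = measured − calculated = 339 − 331.1 = 7.9 mOsm/kg

7.9 mOsm/kg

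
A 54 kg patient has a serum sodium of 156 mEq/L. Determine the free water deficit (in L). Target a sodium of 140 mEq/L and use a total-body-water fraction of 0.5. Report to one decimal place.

TBW = 0.5 · 54 = 27 L
Free water deficit = TBW · (Na/140 − 1)
= 27 · (156/140 − 1)
= 27 · 0.1143
= 3.09 L

3.1 L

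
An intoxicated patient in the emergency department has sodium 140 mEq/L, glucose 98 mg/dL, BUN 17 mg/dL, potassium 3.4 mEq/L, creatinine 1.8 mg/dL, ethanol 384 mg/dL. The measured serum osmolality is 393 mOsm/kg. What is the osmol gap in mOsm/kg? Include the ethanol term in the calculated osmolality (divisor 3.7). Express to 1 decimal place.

Calculated osmolality = 2·Na + glucose/18 + BUN/2.8 + ethanol/3.7
= 2·140 + 98/18 + 17/2.8 + 384/3.7
= 280 + 5.44 + 6.07 + 103.78
= 395.29 mOsm/kg ≈ 395.3 mOsm/kg
Osmolar gap = measured − calculated = 393 − 395.3 = -2.3 mOsm/kg

-2.3 mOsm/kg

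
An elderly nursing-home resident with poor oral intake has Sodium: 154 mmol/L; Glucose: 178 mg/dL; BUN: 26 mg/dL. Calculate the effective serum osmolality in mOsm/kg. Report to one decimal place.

317.9 mOsm/kg

Effective osmolality excludes urea (freely permeant across cell membranes):
2·Na + glucose/18
= 2·154 + 178/18
= 308 + 9.89
= 317.89 mOsm/kg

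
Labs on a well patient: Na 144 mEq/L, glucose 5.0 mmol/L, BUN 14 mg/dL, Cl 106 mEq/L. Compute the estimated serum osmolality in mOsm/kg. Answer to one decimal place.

Calculated osmolality = 2·Na + glucose + BUN/2.8
= 2·144 + 5 + 14/2.8
= 288 + 5 + 5
= 298 mOsm/kg

298.0 mOsm/kg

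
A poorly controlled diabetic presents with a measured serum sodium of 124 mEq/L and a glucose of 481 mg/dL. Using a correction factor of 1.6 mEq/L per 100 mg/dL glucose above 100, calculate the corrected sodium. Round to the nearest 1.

Corrected Na = measured Na + 1.6 · (glucose − 100)/100
= 124 + 1.6 · (481 − 100)/100
= 124 + 6.1
= 130.1 mEq/L

130 mEq/L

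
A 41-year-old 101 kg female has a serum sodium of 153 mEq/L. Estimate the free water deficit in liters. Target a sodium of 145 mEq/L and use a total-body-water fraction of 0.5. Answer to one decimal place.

2.8 L

TBW = 0.5 · 101 = 50.5 L
Free water deficit = TBW · (Na/145 − 1)
= 50.5 · (153/145 − 1)
= 50.5 · 0.0552
= 2.79 L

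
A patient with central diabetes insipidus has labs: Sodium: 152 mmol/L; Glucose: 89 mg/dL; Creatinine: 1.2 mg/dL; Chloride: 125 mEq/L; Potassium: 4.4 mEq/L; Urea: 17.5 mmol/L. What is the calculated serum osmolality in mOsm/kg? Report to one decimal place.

Calculated osmolality = 2·Na + glucose/18 + urea
= 2·152 + 89/18 + 17.5
= 304 + 4.94 + 17.50
= 326.44 mOsm/kg

326.4 mOsm/kg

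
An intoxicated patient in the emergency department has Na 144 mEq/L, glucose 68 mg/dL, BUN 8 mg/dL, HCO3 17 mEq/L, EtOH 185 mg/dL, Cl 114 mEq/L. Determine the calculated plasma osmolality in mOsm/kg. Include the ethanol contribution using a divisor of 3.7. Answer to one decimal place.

Calculated osmolality = 2·Na + glucose/18 + BUN/2.8 + ethanol/3.7
= 2·144 + 68/18 + 8/2.8 + 185/3.7
= 288 + 3.78 + 2.86 + 50
= 344.64 mOsm/kg

344.6 mOsm/kg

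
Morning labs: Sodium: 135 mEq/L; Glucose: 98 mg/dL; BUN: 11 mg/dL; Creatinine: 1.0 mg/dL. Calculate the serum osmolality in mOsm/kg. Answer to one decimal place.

279.4 mOsm/kg

Calculated osmolality = 2·Na + glucose/18 + BUN/2.8
= 2·135 + 98/18 + 11/2.8
= 270 + 5.44 + 3.93
= 279.37 mOsm/kg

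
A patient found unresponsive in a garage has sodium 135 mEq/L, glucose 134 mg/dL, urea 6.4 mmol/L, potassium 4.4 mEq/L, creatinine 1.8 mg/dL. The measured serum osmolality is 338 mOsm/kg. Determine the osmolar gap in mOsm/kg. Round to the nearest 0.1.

Calculated osmolality = 2·Na + glucose/18 + urea
= 2·135 + 134/18 + 6.4
= 270 + 7.44 + 6.40
= 283.84 mOsm/kg ≈ 283.8 mOsm/kg
Osmolar gap = measured − calculated = 338 − 283.8 = 54.2 mOsm/kg

54.2 mOsm/kg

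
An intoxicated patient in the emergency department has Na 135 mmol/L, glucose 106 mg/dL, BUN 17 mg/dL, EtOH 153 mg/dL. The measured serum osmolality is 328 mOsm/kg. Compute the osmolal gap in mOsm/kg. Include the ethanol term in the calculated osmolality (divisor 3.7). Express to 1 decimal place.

4.7 mOsm/kg

Calculated osmolality = 2·Na + glucose/18 + BUN/2.8 + ethanol/3.7
= 2·135 + 106/18 + 17/2.8 + 153/3.7
= 270 + 5.89 + 6.07 + 41.35
= 323.31 mOsm/kg ≈ 323.3 mOsm/kg
Osmolar gap = measured − calculated = 328 − 323.3 = 4.7 mOsm/kg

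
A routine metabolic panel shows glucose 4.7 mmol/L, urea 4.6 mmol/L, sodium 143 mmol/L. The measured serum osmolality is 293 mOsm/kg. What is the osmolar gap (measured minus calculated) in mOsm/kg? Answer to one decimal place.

Calculated osmolality = 2·Na + glucose + urea
= 2·143 + 4.7 + 4.6
= 286 + 4.70 + 4.60
= 295.3 mOsm/kg ≈ 295.3 mOsm/kg
Osmolar gap = measured − calculated = 293 − 295.3 = -2.3 mOsm/kg

-2.3 mOsm/kg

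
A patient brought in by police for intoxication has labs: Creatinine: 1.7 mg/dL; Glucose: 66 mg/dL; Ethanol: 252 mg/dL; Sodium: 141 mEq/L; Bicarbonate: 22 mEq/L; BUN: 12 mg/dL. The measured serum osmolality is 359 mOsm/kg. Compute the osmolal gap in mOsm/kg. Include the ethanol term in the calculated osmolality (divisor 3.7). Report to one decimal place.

0.9 mOsm/kg

Calculated osmolality = 2·Na + glucose/18 + BUN/2.8 + ethanol/3.7
= 2·141 + 66/18 + 12/2.8 + 252/3.7
= 282 + 3.67 + 4.29 + 68.11
= 358.07 mOsm/kg ≈ 358.1 mOsm/kg
Osmolar gap = measured − calculated = 359 − 358.1 = 0.9 mOsm/kg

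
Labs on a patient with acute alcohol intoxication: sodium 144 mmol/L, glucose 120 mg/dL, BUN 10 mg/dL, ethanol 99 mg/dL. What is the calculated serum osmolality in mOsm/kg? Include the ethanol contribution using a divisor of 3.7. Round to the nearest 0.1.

325.0 mOsm/kg

Calculated osmolality = 2·Na + glucose/18 + BUN/2.8 + ethanol/3.7
= 2·144 + 120/18 + 10/2.8 + 99/3.7
= 288 + 6.67 + 3.57 + 26.76
= 325 mOsm/kg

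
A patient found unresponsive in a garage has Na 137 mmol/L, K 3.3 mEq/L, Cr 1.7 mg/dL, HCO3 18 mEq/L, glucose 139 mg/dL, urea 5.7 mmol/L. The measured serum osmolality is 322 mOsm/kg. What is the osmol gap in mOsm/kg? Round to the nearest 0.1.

34.6 mOsm/kg

Calculated osmolality = 2·Na + glucose/18 + urea
= 2·137 + 139/18 + 5.7
= 274 + 7.72 + 5.70
= 287.42 mOsm/kg ≈ 287.4 mOsm/kg
Osmolar gap = measured − calculated = 322 − 287.4 = 34.6 mOsm/kg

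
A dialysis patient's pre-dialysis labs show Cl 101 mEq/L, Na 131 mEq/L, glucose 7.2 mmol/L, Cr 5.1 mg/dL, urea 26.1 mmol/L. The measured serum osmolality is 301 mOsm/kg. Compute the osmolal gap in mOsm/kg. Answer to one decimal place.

Calculated osmolality = 2·Na + glucose + urea
= 2·131 + 7.2 + 26.1
= 262 + 7.20 + 26.10
= 295.3 mOsm/kg ≈ 295.3 mOsm/kg
Osmolar gap = measured − calculated = 301 − 295.3 = 5.7 mOsm/kg

5.7 mOsm/kg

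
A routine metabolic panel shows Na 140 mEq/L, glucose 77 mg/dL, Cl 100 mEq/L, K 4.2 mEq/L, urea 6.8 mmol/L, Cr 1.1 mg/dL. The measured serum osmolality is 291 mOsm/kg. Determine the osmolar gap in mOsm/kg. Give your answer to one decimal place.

Calculated osmolality = 2·Na + glucose/18 + urea
= 2·140 + 77/18 + 6.8
= 280 + 4.28 + 6.80
= 291.08 mOsm/kg ≈ 291.1 mOsm/kg
Osmolar gap = measured − calculated = 291 − 291.1 = -0.1 mOsm/kg

-0.1 mOsm/kg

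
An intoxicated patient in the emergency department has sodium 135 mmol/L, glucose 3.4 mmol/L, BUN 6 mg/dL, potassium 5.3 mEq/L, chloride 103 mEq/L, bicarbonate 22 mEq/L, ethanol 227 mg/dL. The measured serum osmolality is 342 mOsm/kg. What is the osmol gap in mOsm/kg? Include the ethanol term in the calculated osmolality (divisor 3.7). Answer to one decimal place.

Calculated osmolality = 2·Na + glucose + BUN/2.8 + ethanol/3.7
= 2·135 + 3.4 + 6/2.8 + 227/3.7
= 270 + 3.40 + 2.14 + 61.35
= 336.89 mOsm/kg ≈ 336.9 mOsm/kg
Osmolar gap = measured − calculated = 342 − 336.9 = 5.1 mOsm/kg

5.1 mOsm/kg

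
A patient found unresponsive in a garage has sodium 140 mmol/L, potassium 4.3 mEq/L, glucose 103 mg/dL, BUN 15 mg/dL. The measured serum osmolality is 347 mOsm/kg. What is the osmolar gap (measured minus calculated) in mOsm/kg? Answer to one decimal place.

Calculated osmolality = 2·Na + glucose/18 + BUN/2.8
= 2·140 + 103/18 + 15/2.8
= 280 + 5.72 + 5.36
= 291.08 mOsm/kg ≈ 291.1 mOsm/kg
Osmolar gap = measured − calculated = 347 − 291.1 = 55.9 mOsm/kg

55.9 mOsm/kg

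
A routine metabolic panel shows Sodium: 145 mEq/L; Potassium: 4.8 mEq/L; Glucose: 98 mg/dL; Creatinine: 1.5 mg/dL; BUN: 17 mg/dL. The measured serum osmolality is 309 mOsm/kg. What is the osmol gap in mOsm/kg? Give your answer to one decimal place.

7.5 mOsm/kg

Calculated osmolality = 2·Na + glucose/18 + BUN/2.8
= 2·145 + 98/18 + 17/2.8
= 290 + 5.44 + 6.07
= 301.51 mOsm/kg ≈ 301.5 mOsm/kg
Osmolar gap = measured − calculated = 309 − 301.5 = 7.5 mOsm/kg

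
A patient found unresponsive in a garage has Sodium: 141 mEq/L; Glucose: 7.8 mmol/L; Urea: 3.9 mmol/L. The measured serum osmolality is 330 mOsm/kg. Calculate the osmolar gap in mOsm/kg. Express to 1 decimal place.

36.3 mOsm/kg

Calculated osmolality = 2·Na + glucose + urea
= 2·141 + 7.8 + 3.9
= 282 + 7.80 + 3.90
= 293.7 mOsm/kg ≈ 293.7 mOsm/kg
Osmolar gap = measured − calculated = 330 − 293.7 = 36.3 mOsm/kg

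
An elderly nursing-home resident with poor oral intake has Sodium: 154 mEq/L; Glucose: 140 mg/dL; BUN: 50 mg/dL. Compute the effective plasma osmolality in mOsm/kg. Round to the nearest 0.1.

315.8 mOsm/kg

Effective osmolality excludes urea (freely permeant across cell membranes):
2·Na + glucose/18
= 2·154 + 140/18
= 308 + 7.78
= 315.78 mOsm/kg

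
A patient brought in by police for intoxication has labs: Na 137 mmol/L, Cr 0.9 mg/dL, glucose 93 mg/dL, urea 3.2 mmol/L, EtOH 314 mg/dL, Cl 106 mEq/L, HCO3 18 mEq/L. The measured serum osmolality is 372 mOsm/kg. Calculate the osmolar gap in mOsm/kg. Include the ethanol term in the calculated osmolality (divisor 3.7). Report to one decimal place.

4.8 mOsm/kg

Calculated osmolality = 2·Na + glucose/18 + urea + ethanol/3.7
= 2·137 + 93/18 + 3.2 + 314/3.7
= 274 + 5.17 + 3.20 + 84.86
= 367.23 mOsm/kg ≈ 367.2 mOsm/kg
Osmolar gap = measured − calculated = 372 − 367.2 = 4.8 mOsm/kg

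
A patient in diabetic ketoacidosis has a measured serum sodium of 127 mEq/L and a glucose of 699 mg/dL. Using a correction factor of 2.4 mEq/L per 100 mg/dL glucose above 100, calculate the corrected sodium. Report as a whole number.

Corrected Na = measured Na + 2.4 · (glucose − 100)/100
= 127 + 2.4 · (699 − 100)/100
= 127 + 14.4
= 141.4 mEq/L

141 mEq/L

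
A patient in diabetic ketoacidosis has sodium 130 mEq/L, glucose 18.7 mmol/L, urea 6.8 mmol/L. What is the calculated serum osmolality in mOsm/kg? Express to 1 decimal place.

Calculated osmolality = 2·Na + glucose + urea
= 2·130 + 18.7 + 6.8
= 260 + 18.70 + 6.80
= 285.5 mOsm/kg

285.5 mOsm/kg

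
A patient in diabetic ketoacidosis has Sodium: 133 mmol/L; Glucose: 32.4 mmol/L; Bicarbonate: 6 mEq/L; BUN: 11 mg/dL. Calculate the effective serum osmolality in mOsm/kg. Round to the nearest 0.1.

Effective osmolality excludes urea (freely permeant across cell membranes):
2·Na + glucose
= 2·133 + 32.4
= 266 + 32.4
= 298.4 mOsm/kg

298.4 mOsm/kg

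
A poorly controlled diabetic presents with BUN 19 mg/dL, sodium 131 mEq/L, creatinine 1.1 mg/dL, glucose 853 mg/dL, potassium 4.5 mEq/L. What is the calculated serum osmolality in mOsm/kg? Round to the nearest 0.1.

Calculated osmolality = 2·Na + glucose/18 + BUN/2.8
= 2·131 + 853/18 + 19/2.8
= 262 + 47.39 + 6.79
= 316.18 mOsm/kg

316.2 mOsm/kg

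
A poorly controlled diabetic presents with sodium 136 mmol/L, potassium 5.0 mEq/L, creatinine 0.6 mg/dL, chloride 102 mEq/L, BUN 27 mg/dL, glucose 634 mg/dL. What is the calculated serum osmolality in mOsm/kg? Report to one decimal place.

Calculated osmolality = 2·Na + glucose/18 + BUN/2.8
= 2·136 + 634/18 + 27/2.8
= 272 + 35.22 + 9.64
= 316.86 mOsm/kg

316.9 mOsm/kg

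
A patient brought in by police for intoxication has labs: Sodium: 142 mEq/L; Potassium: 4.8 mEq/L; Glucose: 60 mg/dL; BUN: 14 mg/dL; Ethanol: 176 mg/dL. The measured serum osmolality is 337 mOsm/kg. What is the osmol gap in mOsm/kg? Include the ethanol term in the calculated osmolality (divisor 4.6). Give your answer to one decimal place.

6.4 mOsm/kg

Calculated osmolality = 2·Na + glucose/18 + BUN/2.8 + ethanol/4.6
= 2·142 + 60/18 + 14/2.8 + 176/4.6
= 284 + 3.33 + 5 + 38.26
= 330.59 mOsm/kg ≈ 330.6 mOsm/kg
Osmolar gap = measured − calculated = 337 − 330.6 = 6.4 mOsm/kg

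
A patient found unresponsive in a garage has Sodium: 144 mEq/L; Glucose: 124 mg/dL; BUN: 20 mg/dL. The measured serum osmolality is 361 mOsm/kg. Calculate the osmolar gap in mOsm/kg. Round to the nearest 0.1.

59.0 mOsm/kg

Calculated osmolality = 2·Na + glucose/18 + BUN/2.8
= 2·144 + 124/18 + 20/2.8
= 288 + 6.89 + 7.14
= 302.03 mOsm/kg ≈ 302.0 mOsm/kg
Osmolar gap = measured − calculated = 361 − 302.0 = 59.0 mOsm/kg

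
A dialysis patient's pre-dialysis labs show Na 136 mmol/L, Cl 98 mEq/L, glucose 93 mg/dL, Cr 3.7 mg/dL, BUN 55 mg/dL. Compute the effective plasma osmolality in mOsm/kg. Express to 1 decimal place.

277.2 mOsm/kg

Effective osmolality excludes urea (freely permeant across cell membranes):
2·Na + glucose/18
= 2·136 + 93/18
= 272 + 5.17
= 277.17 mOsm/kg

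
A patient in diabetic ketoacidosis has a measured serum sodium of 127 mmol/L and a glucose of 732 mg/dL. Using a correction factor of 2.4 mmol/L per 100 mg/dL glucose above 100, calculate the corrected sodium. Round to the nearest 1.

Corrected Na = measured Na + 2.4 · (glucose − 100)/100
= 127 + 2.4 · (732 − 100)/100
= 127 + 15.2
= 142.2 mmol/L

142 mmol/L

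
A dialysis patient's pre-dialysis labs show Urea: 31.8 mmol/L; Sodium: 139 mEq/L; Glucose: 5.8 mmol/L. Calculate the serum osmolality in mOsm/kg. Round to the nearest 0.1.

315.6 mOsm/kg

Calculated osmolality = 2·Na + glucose + urea
= 2·139 + 5.8 + 31.8
= 278 + 5.80 + 31.80
= 315.6 mOsm/kg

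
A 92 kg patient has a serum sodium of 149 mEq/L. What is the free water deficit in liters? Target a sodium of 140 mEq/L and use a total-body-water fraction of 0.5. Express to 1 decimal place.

3.0 L

TBW = 0.5 · 92 = 46 L
Free water deficit = TBW · (Na/140 − 1)
= 46 · (149/140 − 1)
= 46 · 0.0643
= 2.96 L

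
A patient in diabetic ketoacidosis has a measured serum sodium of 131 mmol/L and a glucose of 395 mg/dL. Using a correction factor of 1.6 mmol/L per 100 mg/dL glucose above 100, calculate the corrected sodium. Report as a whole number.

Corrected Na = measured Na + 1.6 · (glucose − 100)/100
= 131 + 1.6 · (395 − 100)/100
= 131 + 4.7
= 135.7 mmol/L

136 mmol/L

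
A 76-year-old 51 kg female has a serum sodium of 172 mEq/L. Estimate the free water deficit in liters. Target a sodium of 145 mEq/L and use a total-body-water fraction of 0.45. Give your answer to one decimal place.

TBW = 0.45 · 51 = 22.95 L
Free water deficit = TBW · (Na/145 − 1)
= 22.95 · (172/145 − 1)
= 22.95 · 0.1862
= 4.27 L

4.3 L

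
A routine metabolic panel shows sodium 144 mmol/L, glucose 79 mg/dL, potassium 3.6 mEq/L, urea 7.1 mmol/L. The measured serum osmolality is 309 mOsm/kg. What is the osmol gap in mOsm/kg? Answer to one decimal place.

Calculated osmolality = 2·Na + glucose/18 + urea
= 2·144 + 79/18 + 7.1
= 288 + 4.39 + 7.10
= 299.49 mOsm/kg ≈ 299.5 mOsm/kg
Osmolar gap = measured − calculated = 309 − 299.5 = 9.5 mOsm/kg

9.5 mOsm/kg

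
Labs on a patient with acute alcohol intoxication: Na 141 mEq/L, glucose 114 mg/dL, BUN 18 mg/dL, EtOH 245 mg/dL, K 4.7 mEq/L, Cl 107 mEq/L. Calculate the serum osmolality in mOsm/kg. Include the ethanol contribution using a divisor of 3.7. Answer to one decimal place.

Calculated osmolality = 2·Na + glucose/18 + BUN/2.8 + ethanol/3.7
= 2·141 + 114/18 + 18/2.8 + 245/3.7
= 282 + 6.33 + 6.43 + 66.22
= 360.98 mOsm/kg

361.0 mOsm/kg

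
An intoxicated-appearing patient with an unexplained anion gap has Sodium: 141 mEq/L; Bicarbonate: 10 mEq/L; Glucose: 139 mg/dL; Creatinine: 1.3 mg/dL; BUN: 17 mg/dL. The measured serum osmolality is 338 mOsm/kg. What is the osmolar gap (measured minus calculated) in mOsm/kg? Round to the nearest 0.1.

42.2 mOsm/kg

Calculated osmolality = 2·Na + glucose/18 + BUN/2.8
= 2·141 + 139/18 + 17/2.8
= 282 + 7.72 + 6.07
= 295.79 mOsm/kg ≈ 295.8 mOsm/kg
Osmolar gap = measured − calculated = 338 − 295.8 = 42.2 mOsm/kg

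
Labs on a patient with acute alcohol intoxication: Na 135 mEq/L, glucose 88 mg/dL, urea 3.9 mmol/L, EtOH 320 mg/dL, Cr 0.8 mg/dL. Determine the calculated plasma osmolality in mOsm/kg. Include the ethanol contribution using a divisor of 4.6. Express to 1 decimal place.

348.4 mOsm/kg

Calculated osmolality = 2·Na + glucose/18 + urea + ethanol/4.6
= 2·135 + 88/18 + 3.9 + 320/4.6
= 270 + 4.89 + 3.90 + 69.57
= 348.36 mOsm/kg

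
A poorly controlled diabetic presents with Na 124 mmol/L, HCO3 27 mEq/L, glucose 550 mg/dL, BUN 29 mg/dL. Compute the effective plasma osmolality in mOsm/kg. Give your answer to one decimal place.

Effective osmolality excludes urea (freely permeant across cell membranes):
2·Na + glucose/18
= 2·124 + 550/18
= 248 + 30.56
= 278.56 mOsm/kg

278.6 mOsm/kg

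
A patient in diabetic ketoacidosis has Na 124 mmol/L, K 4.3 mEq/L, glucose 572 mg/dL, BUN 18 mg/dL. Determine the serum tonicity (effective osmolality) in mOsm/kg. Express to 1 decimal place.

Effective osmolality excludes urea (freely permeant across cell membranes):
2·Na + glucose/18
= 2·124 + 572/18
= 248 + 31.78
= 279.78 mOsm/kg

279.8 mOsm/kg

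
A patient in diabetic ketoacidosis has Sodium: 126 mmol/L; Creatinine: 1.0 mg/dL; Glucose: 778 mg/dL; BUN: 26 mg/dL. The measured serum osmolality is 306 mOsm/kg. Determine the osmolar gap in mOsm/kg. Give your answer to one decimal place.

1.5 mOsm/kg

Calculated osmolality = 2·Na + glucose/18 + BUN/2.8
= 2·126 + 778/18 + 26/2.8
= 252 + 43.22 + 9.29
= 304.51 mOsm/kg ≈ 304.5 mOsm/kg
Osmolar gap = measured − calculated = 306 − 304.5 = 1.5 mOsm/kg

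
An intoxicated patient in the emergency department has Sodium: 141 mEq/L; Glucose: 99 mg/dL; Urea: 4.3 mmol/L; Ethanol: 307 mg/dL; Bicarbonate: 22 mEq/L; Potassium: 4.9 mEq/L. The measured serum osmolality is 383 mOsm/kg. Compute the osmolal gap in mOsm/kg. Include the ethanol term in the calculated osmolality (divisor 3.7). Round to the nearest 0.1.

8.2 mOsm/kg

Calculated osmolality = 2·Na + glucose/18 + urea + ethanol/3.7
= 2·141 + 99/18 + 4.3 + 307/3.7
= 282 + 5.50 + 4.30 + 82.97
= 374.77 mOsm/kg ≈ 374.8 mOsm/kg
Osmolar gap = measured − calculated = 383 − 374.8 = 8.2 mOsm/kg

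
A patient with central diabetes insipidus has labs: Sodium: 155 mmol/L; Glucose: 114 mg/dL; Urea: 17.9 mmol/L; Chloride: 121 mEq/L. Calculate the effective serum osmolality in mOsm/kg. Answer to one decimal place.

316.3 mOsm/kg

Effective osmolality excludes urea (freely permeant across cell membranes):
2·Na + glucose/18
= 2·155 + 114/18
= 310 + 6.33
= 316.33 mOsm/kg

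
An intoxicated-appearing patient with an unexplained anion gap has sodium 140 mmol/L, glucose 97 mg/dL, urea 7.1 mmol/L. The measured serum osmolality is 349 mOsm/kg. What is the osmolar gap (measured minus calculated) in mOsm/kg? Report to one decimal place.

Calculated osmolality = 2·Na + glucose/18 + urea
= 2·140 + 97/18 + 7.1
= 280 + 5.39 + 7.10
= 292.49 mOsm/kg ≈ 292.5 mOsm/kg
Osmolar gap = measured − calculated = 349 − 292.5 = 56.5 mOsm/kg

56.5 mOsm/kg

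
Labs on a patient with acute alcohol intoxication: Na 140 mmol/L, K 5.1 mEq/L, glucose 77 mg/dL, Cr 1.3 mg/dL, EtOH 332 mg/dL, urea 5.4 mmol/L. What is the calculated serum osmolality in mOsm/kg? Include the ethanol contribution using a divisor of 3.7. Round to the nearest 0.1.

Calculated osmolality = 2·Na + glucose/18 + urea + ethanol/3.7
= 2·140 + 77/18 + 5.4 + 332/3.7
= 280 + 4.28 + 5.40 + 89.73
= 379.41 mOsm/kg

379.4 mOsm/kg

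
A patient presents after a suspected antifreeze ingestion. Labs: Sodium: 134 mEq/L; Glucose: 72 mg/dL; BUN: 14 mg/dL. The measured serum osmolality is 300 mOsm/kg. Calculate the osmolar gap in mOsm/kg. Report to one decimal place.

Calculated osmolality = 2·Na + glucose/18 + BUN/2.8
= 2·134 + 72/18 + 14/2.8
= 268 + 4 + 5
= 277 mOsm/kg ≈ 277.0 mOsm/kg
Osmolar gap = measured − calculated = 300 − 277.0 = 23.0 mOsm/kg

23.0 mOsm/kg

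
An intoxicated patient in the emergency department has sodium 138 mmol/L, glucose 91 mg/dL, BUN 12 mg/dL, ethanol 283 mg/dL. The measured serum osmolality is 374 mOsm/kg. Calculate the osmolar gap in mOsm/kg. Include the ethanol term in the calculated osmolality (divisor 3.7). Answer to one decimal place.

12.2 mOsm/kg

Calculated osmolality = 2·Na + glucose/18 + BUN/2.8 + ethanol/3.7
= 2·138 + 91/18 + 12/2.8 + 283/3.7
= 276 + 5.06 + 4.29 + 76.49
= 361.84 mOsm/kg ≈ 361.8 mOsm/kg
Osmolar gap = measured − calculated = 374 − 361.8 = 12.2 mOsm/kg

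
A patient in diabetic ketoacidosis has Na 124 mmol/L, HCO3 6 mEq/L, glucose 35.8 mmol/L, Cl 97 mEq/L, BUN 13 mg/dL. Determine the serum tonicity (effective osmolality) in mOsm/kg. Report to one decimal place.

283.8 mOsm/kg

Effective osmolality excludes urea (freely permeant across cell membranes):
2·Na + glucose
= 2·124 + 35.8
= 248 + 35.8
= 283.8 mOsm/kg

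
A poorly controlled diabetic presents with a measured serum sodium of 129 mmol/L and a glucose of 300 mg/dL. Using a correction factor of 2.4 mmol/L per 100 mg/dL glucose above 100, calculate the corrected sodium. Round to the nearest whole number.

Corrected Na = measured Na + 2.4 · (glucose − 100)/100
= 129 + 2.4 · (300 − 100)/100
= 129 + 4.8
= 133.8 mmol/L

134 mmol/L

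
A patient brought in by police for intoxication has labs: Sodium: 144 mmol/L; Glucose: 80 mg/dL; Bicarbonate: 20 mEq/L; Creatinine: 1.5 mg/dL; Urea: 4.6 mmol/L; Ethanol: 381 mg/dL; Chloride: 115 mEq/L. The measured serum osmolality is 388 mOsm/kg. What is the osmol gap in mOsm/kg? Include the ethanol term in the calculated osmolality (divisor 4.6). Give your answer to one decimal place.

8.1 mOsm/kg

Calculated osmolality = 2·Na + glucose/18 + urea + ethanol/4.6
= 2·144 + 80/18 + 4.6 + 381/4.6
= 288 + 4.44 + 4.60 + 82.83
= 379.87 mOsm/kg ≈ 379.9 mOsm/kg
Osmolar gap = measured − calculated = 388 − 379.9 = 8.1 mOsm/kg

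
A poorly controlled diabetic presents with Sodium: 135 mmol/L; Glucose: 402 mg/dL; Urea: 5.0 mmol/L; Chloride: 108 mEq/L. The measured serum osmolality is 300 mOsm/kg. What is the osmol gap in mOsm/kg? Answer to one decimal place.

Calculated osmolality = 2·Na + glucose/18 + urea
= 2·135 + 402/18 + 5
= 270 + 22.33 + 5
= 297.33 mOsm/kg ≈ 297.3 mOsm/kg
Osmolar gap = measured − calculated = 300 − 297.3 = 2.7 mOsm/kg

2.7 mOsm/kg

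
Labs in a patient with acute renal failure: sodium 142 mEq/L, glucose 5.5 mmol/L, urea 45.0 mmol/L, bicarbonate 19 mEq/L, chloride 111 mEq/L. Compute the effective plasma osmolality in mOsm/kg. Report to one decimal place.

Effective osmolality excludes urea (freely permeant across cell membranes):
2·Na + glucose
= 2·142 + 5.5
= 284 + 5.5
= 289.5 mOsm/kg

289.5 mOsm/kg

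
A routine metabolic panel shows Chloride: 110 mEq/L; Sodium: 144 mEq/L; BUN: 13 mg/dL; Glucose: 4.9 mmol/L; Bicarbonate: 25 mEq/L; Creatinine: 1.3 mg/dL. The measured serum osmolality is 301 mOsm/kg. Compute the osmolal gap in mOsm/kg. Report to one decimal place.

3.5 mOsm/kg

Calculated osmolality = 2·Na + glucose + BUN/2.8
= 2·144 + 4.9 + 13/2.8
= 288 + 4.90 + 4.64
= 297.54 mOsm/kg ≈ 297.5 mOsm/kg
Osmolar gap = measured − calculated = 301 − 297.5 = 3.5 mOsm/kg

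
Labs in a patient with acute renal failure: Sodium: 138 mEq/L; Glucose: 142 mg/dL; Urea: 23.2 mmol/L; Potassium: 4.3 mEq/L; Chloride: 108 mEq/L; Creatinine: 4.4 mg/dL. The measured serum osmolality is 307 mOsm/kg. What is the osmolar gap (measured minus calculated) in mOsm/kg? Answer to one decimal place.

-0.1 mOsm/kg

Calculated osmolality = 2·Na + glucose/18 + urea
= 2·138 + 142/18 + 23.2
= 276 + 7.89 + 23.20
= 307.09 mOsm/kg ≈ 307.1 mOsm/kg
Osmolar gap = measured − calculated = 307 − 307.1 = -0.1 mOsm/kg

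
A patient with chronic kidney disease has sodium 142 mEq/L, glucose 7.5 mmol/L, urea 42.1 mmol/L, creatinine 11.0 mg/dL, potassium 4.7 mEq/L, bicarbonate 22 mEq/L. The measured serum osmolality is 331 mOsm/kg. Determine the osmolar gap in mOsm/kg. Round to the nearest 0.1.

Calculated osmolality = 2·Na + glucose + urea
= 2·142 + 7.5 + 42.1
= 284 + 7.50 + 42.10
= 333.6 mOsm/kg ≈ 333.6 mOsm/kg
Osmolar gap = measured − calculated = 331 − 333.6 = -2.6 mOsm/kg

-2.6 mOsm/kg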